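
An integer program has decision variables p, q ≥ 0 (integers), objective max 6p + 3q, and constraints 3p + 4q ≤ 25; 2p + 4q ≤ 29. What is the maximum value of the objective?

48

(p,q)=(8,0): 3·8+4·0=24≤25, 2·8+4·0=16≤29, objective 48.
(p,q)=(7,1): 3·7+4·1=25≤25, 2·7+4·1=18≤29, objective 45.
Maximum is 48 at (p,q)=(8,0).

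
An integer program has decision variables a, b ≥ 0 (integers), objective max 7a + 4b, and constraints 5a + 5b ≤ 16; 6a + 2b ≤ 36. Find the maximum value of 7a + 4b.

21

The continuous relaxation peaks at (3.2, 0) with value 22.40; rounding to a feasible lattice point costs some objective.
(a,b)=(3,0) is feasible, giving 21.
(a,b)=(2,1) is feasible, giving 18.
(a,b)=(2,0) is feasible, giving 14.
The best lattice point is (3,0), giving 21.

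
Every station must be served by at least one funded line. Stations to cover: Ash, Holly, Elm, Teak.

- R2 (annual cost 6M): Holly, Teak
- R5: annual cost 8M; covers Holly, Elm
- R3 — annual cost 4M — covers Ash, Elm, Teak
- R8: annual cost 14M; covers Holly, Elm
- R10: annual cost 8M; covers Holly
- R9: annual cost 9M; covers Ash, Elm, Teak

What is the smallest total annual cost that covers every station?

10

This is an integer covering problem.
Choose R2 and R3: together they cover Ash, Holly, Elm, Teak — every station.
Total annual cost: 6 + 4 = 10.
No cover costs less than 10.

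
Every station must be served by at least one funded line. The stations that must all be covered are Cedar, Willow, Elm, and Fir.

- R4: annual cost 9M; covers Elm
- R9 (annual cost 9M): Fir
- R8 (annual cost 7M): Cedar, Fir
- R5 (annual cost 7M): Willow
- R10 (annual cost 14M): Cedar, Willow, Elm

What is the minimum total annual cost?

21

This is an integer covering problem.
The greedy cost-per-new-station heuristic would pick R8, R5, and R4 for 23, but a cheaper cover exists.
Choose R8 and R10: together they cover Cedar, Willow, Elm, Fir — every station.
Total annual cost: 7 + 14 = 21.
No cover costs less than 21.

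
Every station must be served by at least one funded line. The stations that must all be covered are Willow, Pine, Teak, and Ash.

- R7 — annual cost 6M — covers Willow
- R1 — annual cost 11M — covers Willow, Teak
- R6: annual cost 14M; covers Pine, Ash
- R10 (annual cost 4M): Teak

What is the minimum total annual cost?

24

Choose R7, R6, and R10: together they cover Willow, Pine, Teak, Ash — every station.
Total annual cost: 6 + 14 + 4 = 24.
No cover costs less than 24.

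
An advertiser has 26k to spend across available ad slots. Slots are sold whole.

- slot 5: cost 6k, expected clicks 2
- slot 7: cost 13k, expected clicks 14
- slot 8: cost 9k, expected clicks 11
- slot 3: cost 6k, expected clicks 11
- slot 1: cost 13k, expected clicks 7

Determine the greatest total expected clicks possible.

27

This is a 0-1 knapsack instance.
Allowing fractional choices, the relaxed optimum would be about 33.8, but ad slots are indivisible.
slot 7 + slot 3: cost 13 + 6 = 19 ≤ 26, expected clicks 14 + 11 = 25.
slot 5 + slot 7 + slot 3: cost 6 + 13 + 6 = 25 ≤ 26, expected clicks 2 + 14 + 11 = 27.
Best is slot 5, slot 7, and slot 3 with total expected clicks 27.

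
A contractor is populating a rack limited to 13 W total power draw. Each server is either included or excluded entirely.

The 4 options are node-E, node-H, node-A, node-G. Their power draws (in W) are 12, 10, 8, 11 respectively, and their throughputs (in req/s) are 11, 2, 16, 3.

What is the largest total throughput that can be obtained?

Treat it as a binary knapsack problem.
Allowing fractional choices, the relaxed optimum would be about 20.6, but servers are indivisible.
node-E: power draw 12 ≤ 13, throughput 11.
node-A: power draw 8 ≤ 13, throughput 16.
node-G: power draw 11 ≤ 13, throughput 3.
Best is node-A with total throughput 16.

16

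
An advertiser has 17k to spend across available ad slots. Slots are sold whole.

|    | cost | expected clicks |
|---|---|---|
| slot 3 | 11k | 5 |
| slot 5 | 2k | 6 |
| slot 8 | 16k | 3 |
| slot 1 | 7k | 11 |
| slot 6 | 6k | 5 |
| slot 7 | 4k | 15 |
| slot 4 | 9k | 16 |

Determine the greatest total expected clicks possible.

Allowing fractional choices, the relaxed optimum would be about 40.1, but ad slots are indivisible.
slot 5 + slot 7 + slot 4: cost 2 + 4 + 9 = 15 ≤ 17, expected clicks 6 + 15 + 16 = 37.
slot 5 + slot 1 + slot 7: cost 2 + 7 + 4 = 13 ≤ 17, expected clicks 6 + 11 + 15 = 32.
Best is slot 5, slot 7, and slot 4 with total expected clicks 37.

37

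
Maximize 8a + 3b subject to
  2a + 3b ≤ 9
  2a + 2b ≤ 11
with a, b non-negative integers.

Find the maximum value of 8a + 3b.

Relaxing integrality, the LP optimum is 36.00 at (a,b) = (4.5, 0), which is not an integer point.
(a,b)=(4,0): 2·4+3·0=8≤9, 2·4+2·0=8≤11, objective 32.
(a,b)=(3,1): 2·3+3·1=9≤9, 2·3+2·1=8≤11, objective 27.
(a,b)=(3,0): 2·3+3·0=6≤9, 2·3+2·0=6≤11, objective 24.
No feasible integer point exceeds 32.

32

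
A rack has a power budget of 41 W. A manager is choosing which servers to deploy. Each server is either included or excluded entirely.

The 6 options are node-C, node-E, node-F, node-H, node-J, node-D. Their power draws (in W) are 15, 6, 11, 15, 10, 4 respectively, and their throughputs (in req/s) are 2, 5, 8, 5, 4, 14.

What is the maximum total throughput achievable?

Allowing fractional choices, the relaxed optimum would be about 34.3, but servers are indivisible.
node-E + node-F + node-H + node-D: power draw 6 + 11 + 15 + 4 = 36 ≤ 41, throughput 5 + 8 + 5 + 14 = 32.
node-E + node-F + node-J + node-D: power draw 6 + 11 + 10 + 4 = 31 ≤ 41, throughput 5 + 8 + 4 + 14 = 31.
node-F + node-H + node-J + node-D: power draw 11 + 15 + 10 + 4 = 40 ≤ 41, throughput 8 + 5 + 4 + 14 = 31.
Best is node-E, node-F, node-H, and node-D with total throughput 32.

32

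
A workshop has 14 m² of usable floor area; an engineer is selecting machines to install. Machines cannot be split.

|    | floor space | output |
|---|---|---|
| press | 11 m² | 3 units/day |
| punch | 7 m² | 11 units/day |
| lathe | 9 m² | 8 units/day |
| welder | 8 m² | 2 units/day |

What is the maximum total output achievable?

11

Take punch: floor space 7 ≤ 14, output 11.
No other feasible combination does better.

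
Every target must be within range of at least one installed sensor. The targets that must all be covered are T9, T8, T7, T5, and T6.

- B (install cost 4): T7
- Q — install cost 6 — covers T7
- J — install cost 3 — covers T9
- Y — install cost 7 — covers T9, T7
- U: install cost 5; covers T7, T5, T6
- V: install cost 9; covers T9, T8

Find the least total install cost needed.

This is a weighted set-cover instance.
The greedy cost-per-new-target heuristic would pick U, J, and V for 17, but a cheaper cover exists.
Choose U and V: together they cover T9, T8, T7, T5, T6 — every target.
Total install cost: 5 + 9 = 14.
No cover costs less than 14.

14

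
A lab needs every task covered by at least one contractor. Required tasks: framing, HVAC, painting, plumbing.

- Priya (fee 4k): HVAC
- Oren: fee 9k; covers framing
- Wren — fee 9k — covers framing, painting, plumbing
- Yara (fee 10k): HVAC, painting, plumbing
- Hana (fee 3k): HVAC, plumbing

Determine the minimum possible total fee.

12

This is an integer covering problem.
Choose Wren and Hana: together they cover framing, HVAC, painting, plumbing — every task.
Total fee: 9 + 3 = 12.
No cover costs less than 12.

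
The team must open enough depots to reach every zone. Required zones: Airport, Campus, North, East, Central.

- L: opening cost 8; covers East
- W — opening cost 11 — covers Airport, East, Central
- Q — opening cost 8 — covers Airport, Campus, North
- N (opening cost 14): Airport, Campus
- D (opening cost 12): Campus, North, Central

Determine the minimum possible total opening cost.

19

Choose W and Q: together they cover Airport, Campus, North, East, Central — every zone.
Total opening cost: 11 + 8 = 19.
No cover costs less than 19.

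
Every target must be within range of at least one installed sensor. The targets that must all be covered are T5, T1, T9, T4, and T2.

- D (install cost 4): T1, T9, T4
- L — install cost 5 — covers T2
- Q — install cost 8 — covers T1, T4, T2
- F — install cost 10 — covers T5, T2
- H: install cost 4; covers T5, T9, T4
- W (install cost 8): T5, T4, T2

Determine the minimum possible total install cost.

Choose Q and H: together they cover T5, T1, T9, T4, T2 — every target.
Total install cost: 8 + 4 = 12.

12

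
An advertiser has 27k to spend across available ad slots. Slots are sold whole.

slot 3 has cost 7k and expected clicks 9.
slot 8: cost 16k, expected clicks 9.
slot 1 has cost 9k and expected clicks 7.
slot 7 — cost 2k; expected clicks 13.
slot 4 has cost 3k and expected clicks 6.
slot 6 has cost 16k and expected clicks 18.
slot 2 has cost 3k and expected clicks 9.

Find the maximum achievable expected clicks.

Allowing fractional choices, the relaxed optimum would be about 50.5, but ad slots are indivisible.
slot 7 + slot 4 + slot 6 + slot 2: cost 2 + 3 + 16 + 3 = 24 ≤ 27, expected clicks 13 + 6 + 18 + 9 = 46.
slot 3 + slot 1 + slot 7 + slot 4 + slot 2: cost 7 + 9 + 2 + 3 + 3 = 24 ≤ 27, expected clicks 9 + 7 + 13 + 6 + 9 = 44.
Best is slot 7, slot 4, slot 6, and slot 2 with total expected clicks 46.

46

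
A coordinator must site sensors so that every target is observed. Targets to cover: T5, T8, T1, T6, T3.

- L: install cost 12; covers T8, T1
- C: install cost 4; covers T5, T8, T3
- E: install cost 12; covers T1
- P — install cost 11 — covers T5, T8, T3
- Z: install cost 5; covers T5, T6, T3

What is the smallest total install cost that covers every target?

This is a weighted set-cover instance.
The greedy cost-per-new-target heuristic would pick C, Z, and L for 21, but a cheaper cover exists.
Choose L and Z: together they cover T5, T8, T1, T6, T3 — every target.
Total install cost: 12 + 5 = 17.
No cover costs less than 17.

17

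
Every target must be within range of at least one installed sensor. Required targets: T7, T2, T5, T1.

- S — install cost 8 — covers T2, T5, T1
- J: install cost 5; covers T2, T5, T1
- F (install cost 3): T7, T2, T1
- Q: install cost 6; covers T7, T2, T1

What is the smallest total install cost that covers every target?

Choose J and F: together they cover T7, T2, T5, T1 — every target.
Total install cost: 5 + 3 = 8.
No cover costs less than 8.

8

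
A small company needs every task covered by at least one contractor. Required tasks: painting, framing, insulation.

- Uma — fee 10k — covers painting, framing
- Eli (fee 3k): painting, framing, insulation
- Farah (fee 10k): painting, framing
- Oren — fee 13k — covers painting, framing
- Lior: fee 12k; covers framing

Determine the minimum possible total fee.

This is an integer covering problem.
Eli alone covers painting, framing, insulation — every task.
Total fee: 3.
No cover costs less than 3.

3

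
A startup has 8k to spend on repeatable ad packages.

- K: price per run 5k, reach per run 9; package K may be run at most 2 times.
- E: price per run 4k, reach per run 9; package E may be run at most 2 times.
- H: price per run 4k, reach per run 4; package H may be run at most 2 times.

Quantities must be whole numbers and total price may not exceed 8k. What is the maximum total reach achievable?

18

Take 2×E: price 8 ≤ 8, reach 2·9 = 18.
E has the best ratio (9/4) and is taken to its limit of 2; remaining capacity is filled optimally with the others.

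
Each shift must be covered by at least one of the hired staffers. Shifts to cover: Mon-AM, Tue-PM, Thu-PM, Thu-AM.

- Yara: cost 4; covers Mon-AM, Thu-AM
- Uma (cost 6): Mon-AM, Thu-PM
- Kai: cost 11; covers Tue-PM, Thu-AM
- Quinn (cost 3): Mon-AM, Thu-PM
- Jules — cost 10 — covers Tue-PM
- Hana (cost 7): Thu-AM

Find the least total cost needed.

The greedy cost-per-new-shift heuristic would pick Quinn, Yara, and Jules for 17, but a cheaper cover exists.
Choose Kai and Quinn: together they cover Mon-AM, Tue-PM, Thu-PM, Thu-AM — every shift.
Total cost: 11 + 3 = 14.
No cover costs less than 14.

14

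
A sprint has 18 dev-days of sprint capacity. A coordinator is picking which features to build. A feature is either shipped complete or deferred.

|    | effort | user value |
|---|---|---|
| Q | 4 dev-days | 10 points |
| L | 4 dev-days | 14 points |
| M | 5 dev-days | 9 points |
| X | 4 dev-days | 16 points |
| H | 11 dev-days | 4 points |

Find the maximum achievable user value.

Allowing fractional choices, the relaxed optimum would be about 49.4, but features are indivisible.
Q + L + X: effort 4 + 4 + 4 = 12 ≤ 18, user value 10 + 14 + 16 = 40.
L + M + X: effort 4 + 5 + 4 = 13 ≤ 18, user value 14 + 9 + 16 = 39.
Q + L + M + X: effort 4 + 4 + 5 + 4 = 17 ≤ 18, user value 10 + 14 + 9 + 16 = 49.
Best is Q, L, M, and X with total user value 49.

49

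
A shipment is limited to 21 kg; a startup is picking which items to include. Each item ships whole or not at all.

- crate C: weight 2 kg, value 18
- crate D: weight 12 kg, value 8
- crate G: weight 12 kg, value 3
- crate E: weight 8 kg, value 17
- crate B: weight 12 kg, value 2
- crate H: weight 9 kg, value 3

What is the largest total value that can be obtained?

38

Treat it as a binary knapsack problem.
Allowing fractional choices, the relaxed optimum would be about 42.3, but items are indivisible.
crate C + crate E + crate H: weight 2 + 8 + 9 = 19 ≤ 21, value 18 + 17 + 3 = 38.
crate C + crate E: weight 2 + 8 = 10 ≤ 21, value 18 + 17 = 35.
Best is crate C, crate E, and crate H with total value 38.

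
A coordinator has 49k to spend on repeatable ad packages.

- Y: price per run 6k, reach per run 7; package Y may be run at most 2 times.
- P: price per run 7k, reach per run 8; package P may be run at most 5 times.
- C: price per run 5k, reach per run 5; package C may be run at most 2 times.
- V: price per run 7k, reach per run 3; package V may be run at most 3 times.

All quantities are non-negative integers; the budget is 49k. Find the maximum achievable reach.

54

Y has the best ratio (7/6); taking only Y gives at most 2×7 = 14 (stopped by the supply cap of 2).
Mixing does better — 2×Y and 5×P: price 47 ≤ 49, reach 2·7 + 5·8 = 54.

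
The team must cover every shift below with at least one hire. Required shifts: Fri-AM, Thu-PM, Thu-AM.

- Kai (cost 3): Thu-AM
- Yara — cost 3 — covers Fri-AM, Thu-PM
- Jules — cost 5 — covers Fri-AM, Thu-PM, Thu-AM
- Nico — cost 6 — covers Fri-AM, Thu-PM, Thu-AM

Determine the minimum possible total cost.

5

The greedy cost-per-new-shift heuristic would pick Yara and Kai for 6, but a cheaper cover exists.
Jules alone covers Fri-AM, Thu-PM, Thu-AM — every shift.
Total cost: 5.
No cover costs less than 5.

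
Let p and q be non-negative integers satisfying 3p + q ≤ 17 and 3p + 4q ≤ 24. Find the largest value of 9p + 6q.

Relaxing integrality, the LP optimum is 58.00 at (p,q) = (4.89, 2.33), which is not an integer point.
(p,q)=(5,2) is feasible, giving 57.
(p,q)=(4,3) is feasible, giving 54.
(p,q)=(5,1) is feasible, giving 51.
Maximum is 57 at (p,q)=(5,2).

57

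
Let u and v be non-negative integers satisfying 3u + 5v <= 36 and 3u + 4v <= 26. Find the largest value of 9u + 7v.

The continuous relaxation peaks at (8.67, 0) with value 78.00; rounding to a feasible lattice point costs some objective.
(u,v)=(8,0): 3·8+5·0=24≤36, 3·8+4·0=24≤26, objective 72.
(u,v)=(7,1): 3·7+5·1=26≤36, 3·7+4·1=25≤26, objective 70.
(u,v)=(7,0): 3·7+5·0=21≤36, 3·7+4·0=21≤26, objective 63.
No feasible integer point exceeds 72.

72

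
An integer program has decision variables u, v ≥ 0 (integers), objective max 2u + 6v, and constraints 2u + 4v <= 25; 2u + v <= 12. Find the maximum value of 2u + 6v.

The continuous relaxation peaks at (0, 6.25) with value 37.50; rounding to a feasible lattice point costs some objective.
(u,v)=(0,6) is feasible, giving 36.
(u,v)=(1,5) is feasible, giving 32.
(u,v)=(0,5) is feasible, giving 30.
The best lattice point is (0,6), giving 36.

36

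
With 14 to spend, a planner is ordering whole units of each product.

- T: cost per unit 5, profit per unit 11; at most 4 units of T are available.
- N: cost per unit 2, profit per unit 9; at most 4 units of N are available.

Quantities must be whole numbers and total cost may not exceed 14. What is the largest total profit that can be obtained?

N has the best ratio (9/2); taking only N gives at most 4×9 = 36 (stopped by the supply cap of 4).
Mixing does better — 1×T and 4×N: cost 13 ≤ 14, profit 1·11 + 4·9 = 47.

47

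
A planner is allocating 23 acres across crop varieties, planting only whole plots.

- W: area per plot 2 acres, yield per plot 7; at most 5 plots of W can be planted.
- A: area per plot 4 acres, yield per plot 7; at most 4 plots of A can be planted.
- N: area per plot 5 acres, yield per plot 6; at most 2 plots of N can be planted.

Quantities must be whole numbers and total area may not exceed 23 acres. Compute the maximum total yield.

56

W has the best ratio (7/2); taking only W gives at most 5×7 = 35 (stopped by the supply cap of 5).
Mixing does better — 5×W and 3×A: area 22 ≤ 23, yield 5·7 + 3·7 = 56.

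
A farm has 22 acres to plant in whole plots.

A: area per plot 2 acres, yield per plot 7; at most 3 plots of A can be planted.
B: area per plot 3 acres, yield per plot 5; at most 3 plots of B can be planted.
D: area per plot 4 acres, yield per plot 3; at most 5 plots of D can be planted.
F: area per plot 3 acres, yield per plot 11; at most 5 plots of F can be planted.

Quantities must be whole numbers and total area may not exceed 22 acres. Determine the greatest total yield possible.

76

This is a bounded integer knapsack.
3×A and 5×F: area 21 ≤ 22, yield 3·7 + 5·11 = 76.
2×A, 1×B, and 5×F: area 22 ≤ 22, yield 2·7 + 1·5 + 5·11 = 74.
Best is 76.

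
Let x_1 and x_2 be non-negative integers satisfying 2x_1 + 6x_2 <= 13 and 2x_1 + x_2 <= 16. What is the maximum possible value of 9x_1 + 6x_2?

54

(x_1,x_2)=(6,0): 2·6+6·0=12≤13, 2·6+1·0=12≤16, objective 54.
(x_1,x_2)=(5,0): 2·5+6·0=10≤13, 2·5+1·0=10≤16, objective 45.
The best lattice point is (6,0), giving 54.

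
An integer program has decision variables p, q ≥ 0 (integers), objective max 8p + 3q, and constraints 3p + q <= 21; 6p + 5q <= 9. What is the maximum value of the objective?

8

The continuous relaxation peaks at (1.5, 0) with value 12.00; rounding to a feasible lattice point costs some objective.
(p,q)=(1,0): 3·1+1·0=3≤21, 6·1+5·0=6≤9, objective 8.
(p,q)=(0,1): 3·0+1·1=1≤21, 6·0+5·1=5≤9, objective 3.
(p,q)=(0,0): 3·0+1·0=0≤21, 6·0+5·0=0≤9, objective 0.
The best lattice point is (1,0), giving 8.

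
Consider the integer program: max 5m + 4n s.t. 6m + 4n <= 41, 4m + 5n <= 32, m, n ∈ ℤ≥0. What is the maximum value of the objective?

The continuous relaxation peaks at (5.5, 2) with value 35.50; rounding to a feasible lattice point costs some objective.
(m,n)=(6,1): 6·6+4·1=40≤41, 4·6+5·1=29≤32, objective 34.
(m,n)=(5,2): 6·5+4·2=38≤41, 4·5+5·2=30≤32, objective 33.
(m,n)=(4,3): 6·4+4·3=36≤41, 4·4+5·3=31≤32, objective 32.
(m,n)=(6,0): 6·6+4·0=36≤41, 4·6+5·0=24≤32, objective 30.
The best lattice point is (6,1), giving 34.

34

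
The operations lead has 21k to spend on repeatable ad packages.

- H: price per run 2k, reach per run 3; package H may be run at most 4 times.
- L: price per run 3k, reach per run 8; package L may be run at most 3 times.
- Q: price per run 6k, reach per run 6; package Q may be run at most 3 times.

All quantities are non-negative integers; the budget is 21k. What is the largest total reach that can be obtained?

39

This is a bounded integer knapsack.
3×H, 3×L, and 1×Q: price 21 ≤ 21, reach 3·3 + 3·8 + 1·6 = 39.
3×L and 2×Q: price 21 ≤ 21, reach 3·8 + 2·6 = 36.
Best is 39.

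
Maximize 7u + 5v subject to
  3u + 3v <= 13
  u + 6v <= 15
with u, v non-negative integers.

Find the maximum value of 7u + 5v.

The continuous relaxation peaks at (4.33, 0) with value 30.33; rounding to a feasible lattice point costs some objective.
(u,v)=(4,0): 3·4+3·0=12≤13, 1·4+6·0=4≤15, objective 28.
(u,v)=(3,1): 3·3+3·1=12≤13, 1·3+6·1=9≤15, objective 26.
(u,v)=(3,0): 3·3+3·0=9≤13, 1·3+6·0=3≤15, objective 21.
No feasible integer point exceeds 28.

28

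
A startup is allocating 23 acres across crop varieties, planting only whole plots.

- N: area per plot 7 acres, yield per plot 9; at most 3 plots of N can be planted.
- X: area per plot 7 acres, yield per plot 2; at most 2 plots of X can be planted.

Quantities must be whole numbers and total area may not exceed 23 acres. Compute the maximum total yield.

27

Take 3×N: area 21 ≤ 23, yield 3·9 = 27.
N has the best ratio (9/7) and is taken to its limit of 3; remaining capacity is filled optimally with the others.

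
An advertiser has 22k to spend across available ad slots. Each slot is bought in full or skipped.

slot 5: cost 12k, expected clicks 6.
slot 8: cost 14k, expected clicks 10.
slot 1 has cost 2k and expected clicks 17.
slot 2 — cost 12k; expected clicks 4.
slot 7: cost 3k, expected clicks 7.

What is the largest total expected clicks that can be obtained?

34

slot 8 + slot 1 + slot 7: cost 14 + 2 + 3 = 19 ≤ 22, expected clicks 10 + 17 + 7 = 34.
slot 5 + slot 1 + slot 7: cost 12 + 2 + 3 = 17 ≤ 22, expected clicks 6 + 17 + 7 = 30.
Best is slot 8, slot 1, and slot 7 with total expected clicks 34.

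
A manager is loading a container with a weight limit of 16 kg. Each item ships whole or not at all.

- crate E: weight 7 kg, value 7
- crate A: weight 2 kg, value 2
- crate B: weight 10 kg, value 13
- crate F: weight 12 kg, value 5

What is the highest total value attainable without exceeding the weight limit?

15

Take crate A and crate B: weight 2 + 10 = 12 ≤ 16, value 2 + 13 = 15.
No other feasible combination does better.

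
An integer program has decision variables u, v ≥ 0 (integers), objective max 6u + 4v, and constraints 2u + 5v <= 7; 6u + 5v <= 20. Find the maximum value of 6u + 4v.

Relaxing integrality, the LP optimum is 20.00 at (u,v) = (3.33, 0), which is not an integer point.
(u,v)=(3,0): 2·3+5·0=6≤7, 6·3+5·0=18≤20, objective 18.
(u,v)=(2,0): 2·2+5·0=4≤7, 6·2+5·0=12≤20, objective 12.
Maximum is 18 at (u,v)=(3,0).

18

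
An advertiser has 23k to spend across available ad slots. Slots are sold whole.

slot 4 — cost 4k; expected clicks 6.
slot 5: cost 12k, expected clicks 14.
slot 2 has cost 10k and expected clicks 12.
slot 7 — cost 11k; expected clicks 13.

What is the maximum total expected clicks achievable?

27

Take slot 5 and slot 7: cost 12 + 11 = 23 ≤ 23, expected clicks 14 + 13 = 27.
No other feasible combination does better.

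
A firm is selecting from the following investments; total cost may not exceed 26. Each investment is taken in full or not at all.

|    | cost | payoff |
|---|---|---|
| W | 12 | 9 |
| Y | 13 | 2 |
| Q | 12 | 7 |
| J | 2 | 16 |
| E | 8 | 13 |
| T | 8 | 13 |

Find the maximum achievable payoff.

42

This is a 0-1 knapsack instance.
Allowing fractional choices, the relaxed optimum would be about 48.0, but investments are indivisible.
J + E + T: cost 2 + 8 + 8 = 18 ≤ 26, payoff 16 + 13 + 13 = 42.
W + J + T: cost 12 + 2 + 8 = 22 ≤ 26, payoff 9 + 16 + 13 = 38.
W + J + E: cost 12 + 2 + 8 = 22 ≤ 26, payoff 9 + 16 + 13 = 38.
Best is J, E, and T with total payoff 42.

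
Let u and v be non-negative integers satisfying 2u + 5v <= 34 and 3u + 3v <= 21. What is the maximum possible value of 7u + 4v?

(u,v)=(7,0) is feasible, giving 49.
(u,v)=(6,1) is feasible, giving 46.
(u,v)=(6,0) is feasible, giving 42.
The best lattice point is (7,0), giving 49.

49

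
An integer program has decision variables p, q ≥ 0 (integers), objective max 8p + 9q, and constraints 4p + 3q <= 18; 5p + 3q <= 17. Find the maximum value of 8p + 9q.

The continuous relaxation peaks at (0, 5.67) with value 51.00; rounding to a feasible lattice point costs some objective.
(p,q)=(0,5): 4·0+3·5=15≤18, 5·0+3·5=15≤17, objective 45.
(p,q)=(1,4): 4·1+3·4=16≤18, 5·1+3·4=17≤17, objective 44.
(p,q)=(0,4): 4·0+3·4=12≤18, 5·0+3·4=12≤17, objective 36.
Maximum is 45 at (p,q)=(0,5).

45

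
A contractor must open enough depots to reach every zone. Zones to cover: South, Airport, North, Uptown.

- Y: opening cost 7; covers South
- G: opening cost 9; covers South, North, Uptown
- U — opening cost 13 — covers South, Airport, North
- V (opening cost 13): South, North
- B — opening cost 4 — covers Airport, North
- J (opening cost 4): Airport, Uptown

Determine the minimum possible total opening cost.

13

The greedy cost-per-new-zone heuristic would pick B, J, and Y for 15, but a cheaper cover exists.
Choose G and B: together they cover South, Airport, North, Uptown — every zone.
Total opening cost: 9 + 4 = 13.
No cover costs less than 13.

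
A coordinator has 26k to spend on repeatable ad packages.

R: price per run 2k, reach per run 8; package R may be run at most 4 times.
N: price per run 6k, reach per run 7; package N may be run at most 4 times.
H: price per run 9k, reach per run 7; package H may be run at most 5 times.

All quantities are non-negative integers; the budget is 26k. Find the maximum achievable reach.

R has the best ratio (8/2); taking only R gives at most 4×8 = 32 (stopped by the supply cap of 4).
Mixing does better — 4×R and 3×N: price 26 ≤ 26, reach 4·8 + 3·7 = 53.

53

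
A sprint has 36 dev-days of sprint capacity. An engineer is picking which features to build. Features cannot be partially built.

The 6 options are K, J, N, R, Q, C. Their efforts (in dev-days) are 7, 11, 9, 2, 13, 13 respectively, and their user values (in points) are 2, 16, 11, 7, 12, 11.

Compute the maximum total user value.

Allowing fractional choices, the relaxed optimum would be about 46.8, but features are indivisible.
J + N + R + C: effort 11 + 9 + 2 + 13 = 35 ≤ 36, user value 16 + 11 + 7 + 11 = 45.
J + N + R + Q: effort 11 + 9 + 2 + 13 = 35 ≤ 36, user value 16 + 11 + 7 + 12 = 46.
Best is J, N, R, and Q with total user value 46.

46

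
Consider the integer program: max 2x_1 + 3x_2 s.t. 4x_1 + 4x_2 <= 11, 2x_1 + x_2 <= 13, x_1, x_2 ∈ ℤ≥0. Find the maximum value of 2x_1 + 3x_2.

6

(x_1,x_2)=(0,2) is feasible, giving 6.
(x_1,x_2)=(1,1) is feasible, giving 5.
(x_1,x_2)=(0,1) is feasible, giving 3.
The best lattice point is (0,2), giving 6.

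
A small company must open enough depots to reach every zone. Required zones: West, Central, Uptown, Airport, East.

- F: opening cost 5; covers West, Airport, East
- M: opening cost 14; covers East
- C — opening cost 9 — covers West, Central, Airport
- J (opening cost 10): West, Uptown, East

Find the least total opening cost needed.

19

The greedy cost-per-new-zone heuristic would pick F, C, and J for 24, but a cheaper cover exists.
Choose C and J: together they cover West, Central, Uptown, Airport, East — every zone.
Total opening cost: 9 + 10 = 19.
No cover costs less than 19.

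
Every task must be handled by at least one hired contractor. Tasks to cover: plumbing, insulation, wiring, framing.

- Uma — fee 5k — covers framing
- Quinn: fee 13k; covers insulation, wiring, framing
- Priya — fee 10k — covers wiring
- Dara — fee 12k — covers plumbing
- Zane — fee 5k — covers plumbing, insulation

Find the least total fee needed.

18

This is a weighted set-cover instance.
The greedy cost-per-new-task heuristic would pick Zane, Uma, and Priya for 20, but a cheaper cover exists.
Choose Quinn and Zane: together they cover plumbing, insulation, wiring, framing — every task.
Total fee: 13 + 5 = 18.
No cover costs less than 18.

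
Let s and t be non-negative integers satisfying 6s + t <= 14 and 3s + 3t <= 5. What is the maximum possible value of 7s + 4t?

(s,t)=(1,0): 6·1+1·0=6≤14, 3·1+3·0=3≤5, objective 7.
(s,t)=(0,1): 6·0+1·1=1≤14, 3·0+3·1=3≤5, objective 4.
(s,t)=(0,0): 6·0+1·0=0≤14, 3·0+3·0=0≤5, objective 0.
The best lattice point is (1,0), giving 7.

7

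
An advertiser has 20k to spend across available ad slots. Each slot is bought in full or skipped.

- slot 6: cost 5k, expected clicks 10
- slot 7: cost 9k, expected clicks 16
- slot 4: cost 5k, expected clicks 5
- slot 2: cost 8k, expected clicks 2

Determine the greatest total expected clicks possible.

Take slot 6, slot 7, and slot 4: cost 5 + 9 + 5 = 19 ≤ 20, expected clicks 10 + 16 + 5 = 31.
No other feasible combination does better.

31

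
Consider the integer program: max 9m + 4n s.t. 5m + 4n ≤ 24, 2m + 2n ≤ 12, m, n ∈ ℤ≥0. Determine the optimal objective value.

The continuous relaxation peaks at (4.8, 0) with value 43.20; rounding to a feasible lattice point costs some objective.
(m,n)=(4,1): 5·4+4·1=24≤24, 2·4+2·1=10≤12, objective 40.
(m,n)=(4,0): 5·4+4·0=20≤24, 2·4+2·0=8≤12, objective 36.
(m,n)=(3,2): 5·3+4·2=23≤24, 2·3+2·2=10≤12, objective 35.
(m,n)=(3,1): 5·3+4·1=19≤24, 2·3+2·1=8≤12, objective 31.
Maximum is 40 at (m,n)=(4,1).

40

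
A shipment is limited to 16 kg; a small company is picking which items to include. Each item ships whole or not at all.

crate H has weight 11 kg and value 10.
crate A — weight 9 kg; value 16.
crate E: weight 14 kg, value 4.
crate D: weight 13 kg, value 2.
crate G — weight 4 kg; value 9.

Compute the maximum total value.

This is an integer program with binary decision variables.
Take crate A and crate G: weight 9 + 4 = 13 ≤ 16, value 16 + 9 = 25.
No other feasible combination does better.

25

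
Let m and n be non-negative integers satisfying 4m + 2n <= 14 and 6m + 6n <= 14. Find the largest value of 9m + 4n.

18

Relaxing integrality, the LP optimum is 21.00 at (m,n) = (2.33, 0), which is not an integer point.
(m,n)=(2,0): 4·2+2·0=8≤14, 6·2+6·0=12≤14, objective 18.
(m,n)=(1,1): 4·1+2·1=6≤14, 6·1+6·1=12≤14, objective 13.
(m,n)=(1,0): 4·1+2·0=4≤14, 6·1+6·0=6≤14, objective 9.
No feasible integer point exceeds 18.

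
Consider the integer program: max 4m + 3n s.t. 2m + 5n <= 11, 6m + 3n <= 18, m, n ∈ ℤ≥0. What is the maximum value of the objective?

The continuous relaxation peaks at (2.38, 1.25) with value 13.25; rounding to a feasible lattice point costs some objective.
(m,n)=(3,0): 2·3+5·0=6≤11, 6·3+3·0=18≤18, objective 12.
(m,n)=(2,1): 2·2+5·1=9≤11, 6·2+3·1=15≤18, objective 11.
(m,n)=(2,0): 2·2+5·0=4≤11, 6·2+3·0=12≤18, objective 8.
Maximum is 12 at (m,n)=(3,0).

12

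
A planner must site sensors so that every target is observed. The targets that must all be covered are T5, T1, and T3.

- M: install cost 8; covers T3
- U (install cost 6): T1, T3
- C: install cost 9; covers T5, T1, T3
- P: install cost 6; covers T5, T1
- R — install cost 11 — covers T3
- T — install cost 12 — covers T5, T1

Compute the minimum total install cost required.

The greedy cost-per-new-target heuristic would pick U and P for 12, but a cheaper cover exists.
C alone covers T5, T1, T3 — every target.
Total install cost: 9.
No cover costs less than 9.

9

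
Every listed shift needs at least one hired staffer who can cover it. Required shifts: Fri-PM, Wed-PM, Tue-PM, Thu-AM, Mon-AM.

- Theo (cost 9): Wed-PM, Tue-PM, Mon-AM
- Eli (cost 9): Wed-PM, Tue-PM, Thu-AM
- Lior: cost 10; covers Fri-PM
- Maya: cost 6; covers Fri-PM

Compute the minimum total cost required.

24

Choose Theo, Eli, and Maya: together they cover Fri-PM, Wed-PM, Tue-PM, Thu-AM, Mon-AM — every shift.
Total cost: 9 + 9 + 6 = 24.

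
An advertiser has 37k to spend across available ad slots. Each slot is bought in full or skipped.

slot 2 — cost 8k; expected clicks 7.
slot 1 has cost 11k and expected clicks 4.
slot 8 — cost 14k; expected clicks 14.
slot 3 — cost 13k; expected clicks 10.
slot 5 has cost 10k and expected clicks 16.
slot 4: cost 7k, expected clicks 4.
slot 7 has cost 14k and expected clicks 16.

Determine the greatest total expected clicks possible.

Take slot 3, slot 5, and slot 7: cost 13 + 10 + 14 = 37 ≤ 37, expected clicks 10 + 16 + 16 = 42.
No other feasible combination does better.

42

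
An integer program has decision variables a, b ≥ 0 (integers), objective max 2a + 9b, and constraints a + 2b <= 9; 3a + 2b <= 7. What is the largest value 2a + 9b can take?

27

Relaxing integrality, the LP optimum is 31.50 at (a,b) = (0, 3.5), which is not an integer point.
(a,b)=(0,3): 1·0+2·3=6≤9, 3·0+2·3=6≤7, objective 27.
(a,b)=(1,2): 1·1+2·2=5≤9, 3·1+2·2=7≤7, objective 20.
Maximum is 27 at (a,b)=(0,3).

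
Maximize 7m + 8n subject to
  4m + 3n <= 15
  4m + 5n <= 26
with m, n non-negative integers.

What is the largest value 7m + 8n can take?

40

(m,n)=(0,5): 4·0+3·5=15≤15, 4·0+5·5=25≤26, objective 40.
(m,n)=(0,4): 4·0+3·4=12≤15, 4·0+5·4=20≤26, objective 32.
The best lattice point is (0,5), giving 40.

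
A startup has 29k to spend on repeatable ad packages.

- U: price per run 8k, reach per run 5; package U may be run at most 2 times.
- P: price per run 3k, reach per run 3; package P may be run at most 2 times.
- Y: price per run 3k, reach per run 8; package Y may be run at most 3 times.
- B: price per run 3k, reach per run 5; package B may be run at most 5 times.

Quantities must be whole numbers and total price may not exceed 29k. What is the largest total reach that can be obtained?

52

Y has the best ratio (8/3); taking only Y gives at most 3×8 = 24 (stopped by the supply cap of 3).
Mixing does better — 1×P, 3×Y, and 5×B: price 27 ≤ 29, reach 1·3 + 3·8 + 5·5 = 52.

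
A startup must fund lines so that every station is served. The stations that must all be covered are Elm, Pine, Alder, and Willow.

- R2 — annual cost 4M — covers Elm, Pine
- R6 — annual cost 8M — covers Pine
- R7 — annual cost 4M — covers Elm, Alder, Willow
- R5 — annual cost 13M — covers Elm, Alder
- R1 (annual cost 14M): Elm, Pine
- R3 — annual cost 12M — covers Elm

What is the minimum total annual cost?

Choose R2 and R7: together they cover Elm, Pine, Alder, Willow — every station.
Total annual cost: 4 + 4 = 8.
No cover costs less than 8.

8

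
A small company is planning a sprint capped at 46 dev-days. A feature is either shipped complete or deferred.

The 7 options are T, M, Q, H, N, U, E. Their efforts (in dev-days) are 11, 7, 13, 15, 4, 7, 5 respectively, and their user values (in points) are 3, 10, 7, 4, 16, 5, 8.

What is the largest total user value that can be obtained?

46

Allowing fractional choices, the relaxed optimum would be about 48.7, but features are indivisible.
T + M + Q + N + E: effort 11 + 7 + 13 + 4 + 5 = 40 ≤ 46, user value 3 + 10 + 7 + 16 + 8 = 44.
M + Q + N + U + E: effort 7 + 13 + 4 + 7 + 5 = 36 ≤ 46, user value 10 + 7 + 16 + 5 + 8 = 46.
M + Q + H + N + E: effort 7 + 13 + 15 + 4 + 5 = 44 ≤ 46, user value 10 + 7 + 4 + 16 + 8 = 45.
Best is M, Q, N, U, and E with total user value 46.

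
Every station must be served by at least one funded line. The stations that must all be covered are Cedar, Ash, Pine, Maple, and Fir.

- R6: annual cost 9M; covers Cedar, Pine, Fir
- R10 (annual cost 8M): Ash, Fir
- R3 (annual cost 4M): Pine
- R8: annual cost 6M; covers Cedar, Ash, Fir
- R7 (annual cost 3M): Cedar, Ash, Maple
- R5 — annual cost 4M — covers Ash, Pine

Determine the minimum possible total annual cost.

The greedy cost-per-new-station heuristic would pick R7, R3, and R8 for 13, but a cheaper cover exists.
Choose R6 and R7: together they cover Cedar, Ash, Pine, Maple, Fir — every station.
Total annual cost: 9 + 3 = 12.
No cover costs less than 12.

12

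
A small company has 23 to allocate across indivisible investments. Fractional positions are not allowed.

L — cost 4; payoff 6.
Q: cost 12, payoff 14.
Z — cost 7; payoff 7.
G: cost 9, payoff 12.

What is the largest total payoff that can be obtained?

Treat it as a binary knapsack problem.
L + Q + Z: cost 4 + 12 + 7 = 23 ≤ 23, payoff 6 + 14 + 7 = 27.
L + Z + G: cost 4 + 7 + 9 = 20 ≤ 23, payoff 6 + 7 + 12 = 25.
Q + G: cost 12 + 9 = 21 ≤ 23, payoff 14 + 12 = 26.
Best is L, Q, and Z with total payoff 27.

27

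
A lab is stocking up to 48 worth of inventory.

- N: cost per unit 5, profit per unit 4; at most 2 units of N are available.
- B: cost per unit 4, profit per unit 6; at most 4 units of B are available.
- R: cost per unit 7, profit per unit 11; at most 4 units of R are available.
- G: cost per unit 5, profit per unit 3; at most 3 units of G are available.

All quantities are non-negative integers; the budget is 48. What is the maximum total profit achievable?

This is a bounded integer knapsack.
R has the best ratio (11/7); taking only R gives at most 4×11 = 44 (stopped by the supply cap of 4).
Mixing does better — 4×B and 4×R: cost 44 ≤ 48, profit 4·6 + 4·11 = 68.

68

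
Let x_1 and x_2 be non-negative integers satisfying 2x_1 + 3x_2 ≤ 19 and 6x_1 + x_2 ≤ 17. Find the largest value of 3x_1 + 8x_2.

48

Relaxing integrality, the LP optimum is 50.67 at (x_1,x_2) = (0, 6.33), which is not an integer point.
(x_1,x_2)=(0,6) is feasible, giving 48.
(x_1,x_2)=(1,5) is feasible, giving 43.
(x_1,x_2)=(0,5) is feasible, giving 40.
The best lattice point is (0,6), giving 48.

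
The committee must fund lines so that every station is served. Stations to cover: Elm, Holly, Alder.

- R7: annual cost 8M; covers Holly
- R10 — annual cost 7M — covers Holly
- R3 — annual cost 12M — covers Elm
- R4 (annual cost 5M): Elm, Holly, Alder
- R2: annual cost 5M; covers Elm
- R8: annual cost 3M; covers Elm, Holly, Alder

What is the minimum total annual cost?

This is an integer covering problem.
R8 alone covers Elm, Holly, Alder — every station.
Total annual cost: 3.
No cover costs less than 3.

3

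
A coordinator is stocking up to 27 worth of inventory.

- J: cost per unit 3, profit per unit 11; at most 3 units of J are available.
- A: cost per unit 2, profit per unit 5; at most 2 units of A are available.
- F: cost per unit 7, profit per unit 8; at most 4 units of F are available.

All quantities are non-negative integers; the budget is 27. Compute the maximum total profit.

3×J, 1×A, and 2×F: cost 25 ≤ 27, profit 3·11 + 1·5 + 2·8 = 54.
3×J, 2×A, and 2×F: cost 27 ≤ 27, profit 3·11 + 2·5 + 2·8 = 59.
Best is 59.

59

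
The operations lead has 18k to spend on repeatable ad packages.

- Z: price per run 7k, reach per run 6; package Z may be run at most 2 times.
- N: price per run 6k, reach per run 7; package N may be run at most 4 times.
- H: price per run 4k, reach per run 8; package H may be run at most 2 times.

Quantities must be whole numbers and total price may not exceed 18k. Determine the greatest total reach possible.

This is a bounded integer knapsack.
2×N and 1×H: price 16 ≤ 18, reach 2·7 + 1·8 = 22.
1×N and 2×H: price 14 ≤ 18, reach 1·7 + 2·8 = 23.
Best is 23.

23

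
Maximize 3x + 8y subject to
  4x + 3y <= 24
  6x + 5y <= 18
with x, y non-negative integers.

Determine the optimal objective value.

24

(x,y)=(0,3): 4·0+3·3=9≤24, 6·0+5·3=15≤18, objective 24.
(x,y)=(1,2): 4·1+3·2=10≤24, 6·1+5·2=16≤18, objective 19.
(x,y)=(0,2): 4·0+3·2=6≤24, 6·0+5·2=10≤18, objective 16.
Maximum is 24 at (x,y)=(0,3).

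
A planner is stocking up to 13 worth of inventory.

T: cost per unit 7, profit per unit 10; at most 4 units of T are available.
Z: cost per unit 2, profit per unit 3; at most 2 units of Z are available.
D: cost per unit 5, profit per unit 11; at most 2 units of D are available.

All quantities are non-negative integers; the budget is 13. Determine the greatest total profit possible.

25

1×Z and 2×D: cost 12 ≤ 13, profit 1·3 + 2·11 = 25.
2×D: cost 10 ≤ 13, profit 2·11 = 22.
Best is 25.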